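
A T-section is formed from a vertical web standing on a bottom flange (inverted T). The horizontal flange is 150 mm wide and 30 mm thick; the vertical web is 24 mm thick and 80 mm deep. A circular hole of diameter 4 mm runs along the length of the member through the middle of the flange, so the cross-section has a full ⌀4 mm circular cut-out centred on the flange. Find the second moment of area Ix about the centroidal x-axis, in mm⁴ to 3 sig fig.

Split into non-overlapping primitives; take the origin at the lower-left of the bounding box.
Flange: 150 × 30, A = 4 500 mm², y = 15 mm, Ī = 337 500 mm⁴.
Web: 24 × 80, A = 1 920 mm², y = 70 mm, Ī = 1 024 000 mm⁴.
Hole (subtracted): ⌀4, A = 12.566 mm², y = 15 mm, Ī = 12.566 mm⁴.
Centroid: ȳ = ΣA·y / ΣA = 31.481 mm.
Transfer each piece to the centroidal x-axis using Ī + A·d² with d = y − 31.481:
  flange: d = -16.481 mm → contributes +1 559 784 mm⁴
  web: d = 38.519 mm → contributes +3 872 751 mm⁴
  hole: d = -16.481 mm → contributes −3425.8 mm⁴
Total I = 5 429 109 mm⁴.

Ix ≈ 5.43 × 10⁶ mm⁴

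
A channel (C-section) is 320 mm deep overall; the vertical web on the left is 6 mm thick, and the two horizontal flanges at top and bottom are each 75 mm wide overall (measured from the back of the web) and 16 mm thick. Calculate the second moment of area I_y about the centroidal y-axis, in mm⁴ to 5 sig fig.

Split into non-overlapping primitives; take the origin at the lower-left of the bounding box.
Web: 6 × 320, A = 1 920 mm², x = 3 mm, Ī = 5 760 mm⁴.
Top flange (beyond web): 69 × 16, A = 1 104 mm², x = 40.5 mm, Ī = 438 012 mm⁴.
Bottom flange (beyond web): 69 × 16, A = 1 104 mm², x = 40.5 mm, Ī = 438 012 mm⁴.
Centroid: x̄ = ΣA·x / ΣA = 23.05814 mm.
Transfer each piece to the centroidal y-axis using Ī + A·d² with d = x − 23.05814:
  web: d = -20.05814 mm → contributes +778231.6 mm⁴
  top flange (beyond web): d = 17.44186 mm → contributes +773869.2 mm⁴
  bottom flange (beyond web): d = 17.44186 mm → contributes +773869.2 mm⁴
Total I = 2 325 970 mm⁴.

I_y ≈ 2.3260 × 10⁶ mm⁴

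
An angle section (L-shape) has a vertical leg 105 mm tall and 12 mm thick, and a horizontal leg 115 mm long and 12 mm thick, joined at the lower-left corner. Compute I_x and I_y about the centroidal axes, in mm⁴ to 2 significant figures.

Decompose the section into non-overlapping parts with the origin at the bottom-left of its bounding rectangle.
Vertical leg: 12 × 105, A = 1 260 mm², y = 52.5 mm, Ī = 1 157 625 mm⁴.
Horizontal leg (remainder): 103 × 12, A = 1 236 mm², y = 6 mm, Ī = 14 832 mm⁴.
Centroid: ȳ = ΣA·y / ΣA = 29.47 mm.
Transfer each piece to the centroidal x-axis using Ī + A·d² with d = y − 29.47:
  vertical leg: d = 23.03 mm → contributes +1 825 698 mm⁴
  horizontal leg (remainder): d = -23.47 mm → contributes +695 878 mm⁴
Total I = 2 521 576 mm⁴.
For the y-axis: x̄ = 34.47 mm.
Repeating about the centroidal y-axis gives I_y = 3 170 756 mm⁴.

I_x ≈ 2.5 × 10⁶ mm⁴, I_y ≈ 3.2 × 10⁶ mm⁴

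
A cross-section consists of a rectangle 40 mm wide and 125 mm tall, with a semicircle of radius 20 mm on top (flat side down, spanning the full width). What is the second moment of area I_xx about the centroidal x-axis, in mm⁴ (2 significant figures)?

I_xx ≈ 9.3 × 10⁶ mm⁴

Break the section into simple shapes (no overlaps), measuring from the bottom-left corner of the bounding box.
Rectangular body: 40 × 125, A = 5 000 mm², y = 62.5 mm, Ī = 6 510 417 mm⁴.
Semicircular cap: semicircle r = 20, A = 628.3 mm², y = 133.5 mm, Ī = 17 561 mm⁴.
Centroid: ȳ = ΣA·y / ΣA = 70.42 mm.
Transfer each piece to the centroidal x-axis using Ī + A·d² with d = y − 70.42:
  rectangular body: d = -7.925 mm → contributes +6 824 428 mm⁴
  semicircular cap: d = 63.06 mm → contributes +2 516 385 mm⁴
Total I = 9 340 813 mm⁴.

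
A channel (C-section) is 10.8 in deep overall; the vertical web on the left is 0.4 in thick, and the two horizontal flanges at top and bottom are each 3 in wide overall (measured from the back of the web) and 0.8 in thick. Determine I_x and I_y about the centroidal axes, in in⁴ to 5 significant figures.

I_x ≈ 146.21 in⁴, I_y ≈ 7.1694 in⁴

Treat the section as a set of non-overlapping primitives; coordinates are from the bounding-box lower-left.
Web: 0.4 × 10.8, A = 4.32 in², y = 5.4 in, Ī = 41.9904 in⁴.
Top flange (beyond web): 2.6 × 0.8, A = 2.08 in², y = 10.4 in, Ī = 0.1109333 in⁴.
Bottom flange (beyond web): 2.6 × 0.8, A = 2.08 in², y = 0.4 in, Ī = 0.1109333 in⁴.
By symmetry the centroid is at mid-height, ȳ = 5.4 in.
Transfer each piece to the centroidal x-axis using Ī + A·d² with d = y − 5.4:
  web: d = 0 in → contributes +41.9904 in⁴
  top flange (beyond web): d = 5 in → contributes +52.11093 in⁴
  bottom flange (beyond web): d = -5 in → contributes +52.11093 in⁴
Total I = 146.2123 in⁴.
For the y-axis: x̄ = 0.9358491 in.
Repeating about the centroidal y-axis gives I_y = 7.169369 in⁴.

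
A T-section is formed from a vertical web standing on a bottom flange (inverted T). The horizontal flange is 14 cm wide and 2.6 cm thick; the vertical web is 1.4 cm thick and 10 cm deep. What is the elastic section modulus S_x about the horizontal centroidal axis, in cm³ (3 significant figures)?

Break the section into simple shapes (no overlaps), measuring from the bottom-left corner of the bounding box.
Flange: 14 × 2.6, A = 36.4 cm², y = 1.3 cm, Ī = 20.505 cm⁴.
Web: 1.4 × 10, A = 14 cm², y = 7.6 cm, Ī = 116.67 cm⁴.
Centroid: ȳ = ΣA·y / ΣA = 3.05 cm.
Transfer each piece to the horizontal centroidal axis using Ī + A·d² with d = y − 3.05:
  flange: d = -1.75 cm → contributes +131.98 cm⁴
  web: d = 4.55 cm → contributes +406.5 cm⁴
Total I = 538.48 cm⁴.
Extreme fibre distance c = 9.55 cm; S = I/c = 56.386 cm³.

S_x ≈ 56.4 cm³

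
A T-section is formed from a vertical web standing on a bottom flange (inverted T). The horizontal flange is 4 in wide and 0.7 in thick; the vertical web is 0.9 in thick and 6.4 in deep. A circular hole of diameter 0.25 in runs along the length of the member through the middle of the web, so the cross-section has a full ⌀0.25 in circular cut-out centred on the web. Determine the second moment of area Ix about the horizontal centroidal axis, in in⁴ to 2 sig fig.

Split into non-overlapping primitives; take the origin at the lower-left of the bounding box.
Flange: 4 × 0.7, A = 2.8 in², y = 0.35 in, Ī = 0.1143 in⁴.
Web: 0.9 × 6.4, A = 5.76 in², y = 3.9 in, Ī = 19.66 in⁴.
Hole (subtracted): ⌀0.25, A = 0.04909 in², y = 3.9 in, Ī = 0.0001917 in⁴.
Centroid: ȳ = ΣA·y / ΣA = 2.732 in.
Transfer each piece to the horizontal centroidal axis using Ī + A·d² with d = y − 2.732:
  flange: d = -2.382 in → contributes +16 in⁴
  web: d = 1.168 in → contributes +27.52 in⁴
  hole: d = 1.168 in → contributes −0.06715 in⁴
Total I = 43.45 in⁴.

Ix ≈ 43 in⁴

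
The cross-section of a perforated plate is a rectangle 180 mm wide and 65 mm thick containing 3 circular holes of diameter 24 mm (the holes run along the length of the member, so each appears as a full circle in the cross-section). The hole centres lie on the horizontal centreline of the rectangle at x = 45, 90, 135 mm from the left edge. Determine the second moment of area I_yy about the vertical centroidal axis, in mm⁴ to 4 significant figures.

I_yy ≈ 2.971 × 10⁷ mm⁴

Split into non-overlapping primitives; take the origin at the lower-left of the bounding box.
Plate: 180 × 65, A = 11 700 mm², x = 90 mm, Ī = 31 590 000 mm⁴.
Hole 1 (subtracted): ⌀24, A = 452.389 mm², x = 45 mm, Ī = 16 286 mm⁴.
Hole 2 (subtracted): ⌀24, A = 452.389 mm², x = 90 mm, Ī = 16 286 mm⁴.
Hole 3 (subtracted): ⌀24, A = 452.389 mm², x = 135 mm, Ī = 16 286 mm⁴.
By symmetry the centroid is at mid-width, x̄ = 90 mm.
Transfer each piece to the vertical centroidal axis using Ī + A·d² with d = x − 90:
  plate: d = 0 mm → contributes +31 590 000 mm⁴
  hole 1: d = -45 mm → contributes −932 374 mm⁴
  hole 2: d = 0 mm → contributes −16 286 mm⁴
  hole 3: d = 45 mm → contributes −932 374 mm⁴
Total I = 29 708 965 mm⁴.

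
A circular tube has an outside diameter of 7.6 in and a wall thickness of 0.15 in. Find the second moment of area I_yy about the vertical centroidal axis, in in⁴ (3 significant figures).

Decompose the section into non-overlapping parts with the origin at the bottom-left of its bounding rectangle.
Outer circle: ⌀7.6, A = 45.365 in², x = 3.8 in, Ī = 163.77 in⁴.
Bore (subtracted): ⌀7.3, A = 41.854 in², x = 3.8 in, Ī = 139.4 in⁴.
By symmetry the centroid is at mid-width, x̄ = 3.8 in.
All pieces are centred on the vertical centroidal axis, so I = ΣĪ (holes subtracted) = 24.367 in⁴.

I_yy ≈ 24.4 in⁴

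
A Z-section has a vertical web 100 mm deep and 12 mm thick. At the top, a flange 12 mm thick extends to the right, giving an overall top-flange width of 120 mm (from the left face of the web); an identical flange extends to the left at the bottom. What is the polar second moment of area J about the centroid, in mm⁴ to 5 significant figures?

J ≈ 1.7914 × 10⁷ mm⁴

Break the section into simple shapes (no overlaps), measuring from the bottom-left corner of the bounding box.
Web: 12 × 100, A = 1 200 mm², y = 50 mm, Ī = 1 000 000 mm⁴.
Top flange (beyond web): 108 × 12, A = 1 296 mm², y = 94 mm, Ī = 15 552 mm⁴.
Bottom flange (beyond web): 108 × 12, A = 1 296 mm², y = 6 mm, Ī = 15 552 mm⁴.
Centroid: ȳ = ΣA·y / ΣA = 50 mm.
Transfer each piece to the centroidal x-axis using Ī + A·d² with d = y − 50:
  web: d = 0 mm → contributes +1 000 000 mm⁴
  top flange (beyond web): d = 44 mm → contributes +2 524 608 mm⁴
  bottom flange (beyond web): d = -44 mm → contributes +2 524 608 mm⁴
Total I = 6 049 216 mm⁴.
For the y-axis: x̄ = 114 mm.
Repeating about the centroidal y-axis gives I_y = 11 865 024 mm⁴.
Polar second moment: J = I_x + I_y = 17 914 240 mm⁴.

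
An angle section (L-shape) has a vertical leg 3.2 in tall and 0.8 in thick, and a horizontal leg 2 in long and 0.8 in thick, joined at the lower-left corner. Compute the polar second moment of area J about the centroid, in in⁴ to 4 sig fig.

Decompose the section into non-overlapping parts with the origin at the bottom-left of its bounding rectangle.
Vertical leg: 0.8 × 3.2, A = 2.56 in², y = 1.6 in, Ī = 2.18453 in⁴.
Horizontal leg (remainder): 1.2 × 0.8, A = 0.96 in², y = 0.4 in, Ī = 0.0512 in⁴.
Centroid: ȳ = ΣA·y / ΣA = 1.27273 in.
Transfer each piece to the centroidal x-axis using Ī + A·d² with d = y − 1.27273:
  vertical leg: d = 0.327273 in → contributes +2.45873 in⁴
  horizontal leg (remainder): d = -0.872727 in → contributes +0.782387 in⁴
Total I = 3.24112 in⁴.
For the y-axis: x̄ = 0.672727 in.
Repeating about the centroidal y-axis gives I_y = 0.949915 in⁴.
Polar second moment: J = I_x + I_y = 4.19103 in⁴.

J ≈ 4.191 in⁴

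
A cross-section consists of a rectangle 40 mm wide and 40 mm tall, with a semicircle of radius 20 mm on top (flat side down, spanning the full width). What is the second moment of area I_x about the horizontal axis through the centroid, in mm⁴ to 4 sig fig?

Decompose the section into non-overlapping parts with the origin at the bottom-left of its bounding rectangle.
Rectangular body: 40 × 40, A = 1 600 mm², y = 20 mm, Ī = 213 333 mm⁴.
Semicircular cap: semicircle r = 20, A = 628.319 mm², y = 48.4883 mm, Ī = 17561.1 mm⁴.
Centroid: ȳ = ΣA·y / ΣA = 28.0328 mm.
Transfer each piece to the horizontal axis through the centroid using Ī + A·d² with d = y − 28.0328:
  rectangular body: d = -8.03283 mm → contributes +316 576 mm⁴
  semicircular cap: d = 20.4554 mm → contributes +280 465 mm⁴
Total I = 597 041 mm⁴.

I_x ≈ 5.970 × 10⁵ mm⁴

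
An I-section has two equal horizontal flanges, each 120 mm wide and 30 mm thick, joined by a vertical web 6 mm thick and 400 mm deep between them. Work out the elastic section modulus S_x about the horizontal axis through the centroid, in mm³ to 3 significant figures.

Decompose the section into non-overlapping parts with the origin at the bottom-left of its bounding rectangle.
Bottom flange: 120 × 30, A = 3 600 mm², y = 15 mm, Ī = 270 000 mm⁴.
Web: 6 × 400, A = 2 400 mm², y = 230 mm, Ī = 32 000 000 mm⁴.
Top flange: 120 × 30, A = 3 600 mm², y = 445 mm, Ī = 270 000 mm⁴.
By symmetry the centroid is at mid-height, ȳ = 230 mm.
Transfer each piece to the horizontal axis through the centroid using Ī + A·d² with d = y − 230:
  bottom flange: d = -215 mm → contributes +166 680 000 mm⁴
  web: d = 0 mm → contributes +32 000 000 mm⁴
  top flange: d = 215 mm → contributes +166 680 000 mm⁴
Total I = 365 360 000 mm⁴.
Extreme fibre distance c = 230 mm; S = I/c = 1 588 522 mm³.

S_x ≈ 1.59 × 10⁶ mm³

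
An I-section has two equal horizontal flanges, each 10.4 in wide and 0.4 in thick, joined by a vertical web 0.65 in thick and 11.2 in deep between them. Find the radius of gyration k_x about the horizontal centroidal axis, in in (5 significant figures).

Decompose the section into non-overlapping parts with the origin at the bottom-left of its bounding rectangle.
Bottom flange: 10.4 × 0.4, A = 4.16 in², y = 0.2 in, Ī = 0.05546667 in⁴.
Web: 0.65 × 11.2, A = 7.28 in², y = 6 in, Ī = 76.10027 in⁴.
Top flange: 10.4 × 0.4, A = 4.16 in², y = 11.8 in, Ī = 0.05546667 in⁴.
By symmetry the centroid is at mid-height, ȳ = 6 in.
Transfer each piece to the horizontal centroidal axis using Ī + A·d² with d = y − 6:
  bottom flange: d = -5.8 in → contributes +139.9979 in⁴
  web: d = 0 in → contributes +76.10027 in⁴
  top flange: d = 5.8 in → contributes +139.9979 in⁴
Total I = 356.096 in⁴.
Radius of gyration: k = √(I/A) = √(356.096 / 15.6) = 4.777726 in.

k_x ≈ 4.7777 in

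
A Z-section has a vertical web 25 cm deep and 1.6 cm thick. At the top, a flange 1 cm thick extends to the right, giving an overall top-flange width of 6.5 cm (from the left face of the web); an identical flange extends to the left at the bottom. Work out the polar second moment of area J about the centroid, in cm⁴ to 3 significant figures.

Break the section into simple shapes (no overlaps), measuring from the bottom-left corner of the bounding box.
Web: 1.6 × 25, A = 40 cm², y = 12.5 cm, Ī = 2083.3 cm⁴.
Top flange (beyond web): 4.9 × 1, A = 4.9 cm², y = 24.5 cm, Ī = 0.40833 cm⁴.
Bottom flange (beyond web): 4.9 × 1, A = 4.9 cm², y = 0.5 cm, Ī = 0.40833 cm⁴.
Centroid: ȳ = ΣA·y / ΣA = 12.5 cm.
Transfer each piece to the centroidal x-axis using Ī + A·d² with d = y − 12.5:
  web: d = 0 cm → contributes +2083.3 cm⁴
  top flange (beyond web): d = 12 cm → contributes +706.01 cm⁴
  bottom flange (beyond web): d = -12 cm → contributes +706.01 cm⁴
Total I = 3495.4 cm⁴.
For the y-axis: x̄ = 5.7 cm.
Repeating about the centroidal y-axis gives I_y = 131.65 cm⁴.
Polar second moment: J = I_x + I_y = 3 627 cm⁴.

J ≈ 3630 cm⁴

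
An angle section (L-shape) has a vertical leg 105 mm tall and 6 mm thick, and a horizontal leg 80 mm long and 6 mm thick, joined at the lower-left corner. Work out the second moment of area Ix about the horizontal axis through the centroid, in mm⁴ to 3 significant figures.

Ix ≈ 1.22 × 10⁶ mm⁴

Decompose the section into non-overlapping parts with the origin at the bottom-left of its bounding rectangle.
Vertical leg: 6 × 105, A = 630 mm², y = 52.5 mm, Ī = 578 813 mm⁴.
Horizontal leg (remainder): 74 × 6, A = 444 mm², y = 3 mm, Ī = 1 332 mm⁴.
Centroid: ȳ = ΣA·y / ΣA = 32.036 mm.
Transfer each piece to the horizontal axis through the centroid using Ī + A·d² with d = y − 32.036:
  vertical leg: d = 20.464 mm → contributes +842 633 mm⁴
  horizontal leg (remainder): d = -29.036 mm → contributes +375 672 mm⁴
Total I = 1 218 305 mm⁴.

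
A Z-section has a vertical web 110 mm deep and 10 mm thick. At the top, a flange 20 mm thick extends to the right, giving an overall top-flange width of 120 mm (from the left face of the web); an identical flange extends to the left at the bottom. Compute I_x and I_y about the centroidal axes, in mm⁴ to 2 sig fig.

Treat the section as a set of non-overlapping primitives; coordinates are from the bounding-box lower-left.
Web: 10 × 110, A = 1 100 mm², y = 55 mm, Ī = 1 109 167 mm⁴.
Top flange (beyond web): 110 × 20, A = 2 200 mm², y = 100 mm, Ī = 73 333 mm⁴.
Bottom flange (beyond web): 110 × 20, A = 2 200 mm², y = 10 mm, Ī = 73 333 mm⁴.
Centroid: ȳ = ΣA·y / ΣA = 55 mm.
Transfer each piece to the centroidal x-axis using Ī + A·d² with d = y − 55:
  web: d = 0 mm → contributes +1 109 167 mm⁴
  top flange (beyond web): d = 45 mm → contributes +4 528 333 mm⁴
  bottom flange (beyond web): d = -45 mm → contributes +4 528 333 mm⁴
Total I = 10 165 833 mm⁴.
For the y-axis: x̄ = 115 mm.
Repeating about the centroidal y-axis gives I_y = 20 285 833 mm⁴.

I_x ≈ 1.0 × 10⁷ mm⁴, I_y ≈ 2.0 × 10⁷ mm⁴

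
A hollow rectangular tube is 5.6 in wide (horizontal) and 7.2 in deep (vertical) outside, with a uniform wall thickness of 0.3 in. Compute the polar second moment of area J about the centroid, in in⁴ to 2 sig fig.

J ≈ 91 in⁴

Break the section into simple shapes (no overlaps), measuring from the bottom-left corner of the bounding box.
Outer rectangle: 5.6 × 7.2, A = 40.32 in², y = 3.6 in, Ī = 174.2 in⁴.
Inner void (subtracted): 5 × 6.6, A = 33 in², y = 3.6 in, Ī = 119.8 in⁴.
By symmetry the centroid is at mid-height, ȳ = 3.6 in.
All pieces are centred on the centroidal x-axis, so I = ΣĪ (holes subtracted) = 54.39 in⁴.
Repeating about the centroidal y-axis gives I_y = 36.62 in⁴.
Polar second moment: J = I_x + I_y = 91.01 in⁴.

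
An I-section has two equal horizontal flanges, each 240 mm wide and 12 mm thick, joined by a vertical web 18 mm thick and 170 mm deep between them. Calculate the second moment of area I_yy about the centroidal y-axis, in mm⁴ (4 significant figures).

Break the section into simple shapes (no overlaps), measuring from the bottom-left corner of the bounding box.
Bottom flange: 240 × 12, A = 2 880 mm², x = 120 mm, Ī = 13 824 000 mm⁴.
Web: 18 × 170, A = 3 060 mm², x = 120 mm, Ī = 82 620 mm⁴.
Top flange: 240 × 12, A = 2 880 mm², x = 120 mm, Ī = 13 824 000 mm⁴.
By symmetry the centroid is at mid-width, x̄ = 120 mm.
All pieces are centred on the centroidal y-axis, so I = ΣĪ = 27 730 620 mm⁴.

I_yy ≈ 2.773 × 10⁷ mm⁴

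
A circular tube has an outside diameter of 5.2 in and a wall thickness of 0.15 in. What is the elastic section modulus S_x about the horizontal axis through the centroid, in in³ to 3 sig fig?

Break the section into simple shapes (no overlaps), measuring from the bottom-left corner of the bounding box.
Outer circle: ⌀5.2, A = 21.237 in², y = 2.6 in, Ī = 35.891 in⁴.
Bore (subtracted): ⌀4.9, A = 18.857 in², y = 2.6 in, Ī = 28.298 in⁴.
By symmetry the centroid is at mid-height, ȳ = 2.6 in.
All pieces are centred on the horizontal axis through the centroid, so I = ΣĪ (holes subtracted) = 7.5929 in⁴.
Extreme fibre distance c = 2.6 in; S = I/c = 2.9204 in³.

S_x ≈ 2.92 in³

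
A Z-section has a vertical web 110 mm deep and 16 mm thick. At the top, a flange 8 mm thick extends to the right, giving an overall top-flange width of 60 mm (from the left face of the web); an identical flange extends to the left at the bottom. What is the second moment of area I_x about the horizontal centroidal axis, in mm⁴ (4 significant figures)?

Break the section into simple shapes (no overlaps), measuring from the bottom-left corner of the bounding box.
Web: 16 × 110, A = 1 760 mm², y = 55 mm, Ī = 1 774 667 mm⁴.
Top flange (beyond web): 44 × 8, A = 352 mm², y = 106 mm, Ī = 1877.33 mm⁴.
Bottom flange (beyond web): 44 × 8, A = 352 mm², y = 4 mm, Ī = 1877.33 mm⁴.
Centroid: ȳ = ΣA·y / ΣA = 55 mm.
Transfer each piece to the horizontal centroidal axis using Ī + A·d² with d = y − 55:
  web: d = 0 mm → contributes +1 774 667 mm⁴
  top flange (beyond web): d = 51 mm → contributes +917 429 mm⁴
  bottom flange (beyond web): d = -51 mm → contributes +917 429 mm⁴
Total I = 3 609 525 mm⁴.

I_x ≈ 3.610 × 10⁶ mm⁴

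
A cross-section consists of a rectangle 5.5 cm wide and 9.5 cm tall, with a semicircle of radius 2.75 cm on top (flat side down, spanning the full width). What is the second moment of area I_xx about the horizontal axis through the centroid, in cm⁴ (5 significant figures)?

Decompose the section into non-overlapping parts with the origin at the bottom-left of its bounding rectangle.
Rectangular body: 5.5 × 9.5, A = 52.25 cm², y = 4.75 cm, Ī = 392.9635 cm⁴.
Semicircular cap: semicircle r = 2.75, A = 11.87915 cm², y = 10.66714 cm, Ī = 6.277155 cm⁴.
Centroid: ȳ = ΣA·y / ΣA = 5.846078 cm.
Transfer each piece to the horizontal axis through the centroid using Ī + A·d² with d = y − 5.846078:
  rectangular body: d = -1.096078 cm → contributes +455.736 cm⁴
  semicircular cap: d = 4.821058 cm → contributes +282.3795 cm⁴
Total I = 738.1155 cm⁴.

I_xx ≈ 738.12 cm⁴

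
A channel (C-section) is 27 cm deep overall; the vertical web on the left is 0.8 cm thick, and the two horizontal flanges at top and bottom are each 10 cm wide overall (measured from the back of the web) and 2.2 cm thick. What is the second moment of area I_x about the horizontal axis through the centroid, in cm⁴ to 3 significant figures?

I_x ≈ 7550 cm⁴

Break the section into simple shapes (no overlaps), measuring from the bottom-left corner of the bounding box.
Web: 0.8 × 27, A = 21.6 cm², y = 13.5 cm, Ī = 1312.2 cm⁴.
Top flange (beyond web): 9.2 × 2.2, A = 20.24 cm², y = 25.9 cm, Ī = 8.1635 cm⁴.
Bottom flange (beyond web): 9.2 × 2.2, A = 20.24 cm², y = 1.1 cm, Ī = 8.1635 cm⁴.
By symmetry the centroid is at mid-height, ȳ = 13.5 cm.
Transfer each piece to the horizontal axis through the centroid using Ī + A·d² with d = y − 13.5:
  web: d = 0 cm → contributes +1312.2 cm⁴
  top flange (beyond web): d = 12.4 cm → contributes +3120.3 cm⁴
  bottom flange (beyond web): d = -12.4 cm → contributes +3120.3 cm⁴
Total I = 7552.7 cm⁴.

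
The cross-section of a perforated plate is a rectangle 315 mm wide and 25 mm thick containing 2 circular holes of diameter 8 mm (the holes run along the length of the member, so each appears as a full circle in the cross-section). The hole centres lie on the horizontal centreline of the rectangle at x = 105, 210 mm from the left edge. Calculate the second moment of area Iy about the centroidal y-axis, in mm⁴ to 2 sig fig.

Break the section into simple shapes (no overlaps), measuring from the bottom-left corner of the bounding box.
Plate: 315 × 25, A = 7 875 mm², x = 157.5 mm, Ī = 65 116 406 mm⁴.
Hole 1 (subtracted): ⌀8, A = 50.27 mm², x = 105 mm, Ī = 201.1 mm⁴.
Hole 2 (subtracted): ⌀8, A = 50.27 mm², x = 210 mm, Ī = 201.1 mm⁴.
By symmetry the centroid is at mid-width, x̄ = 157.5 mm.
Transfer each piece to the centroidal y-axis using Ī + A·d² with d = x − 157.5:
  plate: d = 0 mm → contributes +65 116 406 mm⁴
  hole 1: d = -52.5 mm → contributes −138 745 mm⁴
  hole 2: d = 52.5 mm → contributes −138 745 mm⁴
Total I = 64 838 916 mm⁴.

Iy ≈ 6.5 × 10⁷ mm⁴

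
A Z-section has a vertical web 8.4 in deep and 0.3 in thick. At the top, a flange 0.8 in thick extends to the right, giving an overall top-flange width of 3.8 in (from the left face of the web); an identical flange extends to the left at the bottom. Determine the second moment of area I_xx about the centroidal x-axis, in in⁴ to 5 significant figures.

I_xx ≈ 95.980 in⁴

Break the section into simple shapes (no overlaps), measuring from the bottom-left corner of the bounding box.
Web: 0.3 × 8.4, A = 2.52 in², y = 4.2 in, Ī = 14.8176 in⁴.
Top flange (beyond web): 3.5 × 0.8, A = 2.8 in², y = 8 in, Ī = 0.1493333 in⁴.
Bottom flange (beyond web): 3.5 × 0.8, A = 2.8 in², y = 0.4 in, Ī = 0.1493333 in⁴.
Centroid: ȳ = ΣA·y / ΣA = 4.2 in.
Transfer each piece to the centroidal x-axis using Ī + A·d² with d = y − 4.2:
  web: d = 0 in → contributes +14.8176 in⁴
  top flange (beyond web): d = 3.8 in → contributes +40.58133 in⁴
  bottom flange (beyond web): d = -3.8 in → contributes +40.58133 in⁴
Total I = 95.98027 in⁴.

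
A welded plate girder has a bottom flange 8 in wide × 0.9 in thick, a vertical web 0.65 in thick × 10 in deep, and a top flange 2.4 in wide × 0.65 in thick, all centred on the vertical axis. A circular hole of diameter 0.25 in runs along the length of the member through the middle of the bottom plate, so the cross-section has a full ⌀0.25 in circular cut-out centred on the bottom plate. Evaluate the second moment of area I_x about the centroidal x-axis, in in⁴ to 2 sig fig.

Break the section into simple shapes (no overlaps), measuring from the bottom-left corner of the bounding box.
Bottom plate: 8 × 0.9, A = 7.2 in², y = 0.45 in, Ī = 0.486 in⁴.
Web plate: 0.65 × 10, A = 6.5 in², y = 5.9 in, Ī = 54.17 in⁴.
Top plate: 2.4 × 0.65, A = 1.56 in², y = 11.23 in, Ī = 0.05493 in⁴.
Hole (subtracted): ⌀0.25, A = 0.04909 in², y = 0.45 in, Ī = 0.0001917 in⁴.
Centroid: ȳ = ΣA·y / ΣA = 3.884 in.
Transfer each piece to the centroidal x-axis using Ī + A·d² with d = y − 3.884:
  bottom plate: d = -3.434 in → contributes +85.39 in⁴
  web plate: d = 2.016 in → contributes +80.58 in⁴
  top plate: d = 7.341 in → contributes +84.12 in⁴
  hole: d = -3.434 in → contributes −0.579 in⁴
Total I = 249.5 in⁴.

I_x ≈ 250 in⁴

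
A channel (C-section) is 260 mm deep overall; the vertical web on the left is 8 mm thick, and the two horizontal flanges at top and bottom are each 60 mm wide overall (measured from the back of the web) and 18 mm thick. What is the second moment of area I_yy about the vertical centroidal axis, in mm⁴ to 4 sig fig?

I_yy ≈ 1.320 × 10⁶ mm⁴

Treat the section as a set of non-overlapping primitives; coordinates are from the bounding-box lower-left.
Web: 8 × 260, A = 2 080 mm², x = 4 mm, Ī = 11093.3 mm⁴.
Top flange (beyond web): 52 × 18, A = 936 mm², x = 34 mm, Ī = 210 912 mm⁴.
Bottom flange (beyond web): 52 × 18, A = 936 mm², x = 34 mm, Ī = 210 912 mm⁴.
Centroid: x̄ = ΣA·x / ΣA = 18.2105 mm.
Transfer each piece to the vertical centroidal axis using Ī + A·d² with d = x − 18.2105:
  web: d = -14.2105 mm → contributes +431 127 mm⁴
  top flange (beyond web): d = 15.7895 mm → contributes +444 264 mm⁴
  bottom flange (beyond web): d = 15.7895 mm → contributes +444 264 mm⁴
Total I = 1 319 654 mm⁴.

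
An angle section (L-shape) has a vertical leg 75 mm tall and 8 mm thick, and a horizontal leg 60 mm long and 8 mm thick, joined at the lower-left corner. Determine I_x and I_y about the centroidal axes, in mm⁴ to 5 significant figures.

I_x ≈ 5.5917 × 10⁵ mm⁴, I_y ≈ 3.1804 × 10⁵ mm⁴

Break the section into simple shapes (no overlaps), measuring from the bottom-left corner of the bounding box.
Vertical leg: 8 × 75, A = 600 mm², y = 37.5 mm, Ī = 281 250 mm⁴.
Horizontal leg (remainder): 52 × 8, A = 416 mm², y = 4 mm, Ī = 2218.667 mm⁴.
Centroid: ȳ = ΣA·y / ΣA = 23.78346 mm.
Transfer each piece to the centroidal x-axis using Ī + A·d² with d = y − 23.78346:
  vertical leg: d = 13.71654 mm → contributes +394 136 mm⁴
  horizontal leg (remainder): d = -19.78346 mm → contributes +165 035 mm⁴
Total I = 559 171 mm⁴.
For the y-axis: x̄ = 16.28346 mm.
Repeating about the centroidal y-axis gives I_y = 318 041 mm⁴.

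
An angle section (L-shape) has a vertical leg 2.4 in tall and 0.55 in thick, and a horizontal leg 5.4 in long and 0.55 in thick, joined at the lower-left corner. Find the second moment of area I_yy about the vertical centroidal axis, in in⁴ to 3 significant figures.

I_yy ≈ 11.7 in⁴

Decompose the section into non-overlapping parts with the origin at the bottom-left of its bounding rectangle.
Vertical leg: 0.55 × 2.4, A = 1.32 in², x = 0.275 in, Ī = 0.033275 in⁴.
Horizontal leg (remainder): 4.85 × 0.55, A = 2.6675 in², x = 2.975 in, Ī = 5.2289 in⁴.
Centroid: x̄ = ΣA·x / ΣA = 2.0812 in.
Transfer each piece to the vertical centroidal axis using Ī + A·d² with d = x − 2.0812:
  vertical leg: d = -1.8062 in → contributes +4.3396 in⁴
  horizontal leg (remainder): d = 0.89379 in → contributes +7.3598 in⁴
Total I = 11.699 in⁴.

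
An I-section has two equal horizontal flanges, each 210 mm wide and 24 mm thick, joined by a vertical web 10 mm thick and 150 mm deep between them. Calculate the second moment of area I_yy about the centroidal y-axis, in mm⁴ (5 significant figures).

Split into non-overlapping primitives; take the origin at the lower-left of the bounding box.
Bottom flange: 210 × 24, A = 5 040 mm², x = 105 mm, Ī = 18 522 000 mm⁴.
Web: 10 × 150, A = 1 500 mm², x = 105 mm, Ī = 12 500 mm⁴.
Top flange: 210 × 24, A = 5 040 mm², x = 105 mm, Ī = 18 522 000 mm⁴.
By symmetry the centroid is at mid-width, x̄ = 105 mm.
All pieces are centred on the centroidal y-axis, so I = ΣĪ = 37 056 500 mm⁴.

I_yy ≈ 3.7057 × 10⁷ mm⁴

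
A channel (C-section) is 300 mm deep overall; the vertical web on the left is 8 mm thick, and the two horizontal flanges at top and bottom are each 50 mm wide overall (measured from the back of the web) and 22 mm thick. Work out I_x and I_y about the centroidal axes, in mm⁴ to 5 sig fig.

I_x ≈ 5.3780 × 10⁷ mm⁴, I_y ≈ 9.3700 × 10⁵ mm⁴

Decompose the section into non-overlapping parts with the origin at the bottom-left of its bounding rectangle.
Web: 8 × 300, A = 2 400 mm², y = 150 mm, Ī = 18 000 000 mm⁴.
Top flange (beyond web): 42 × 22, A = 924 mm², y = 289 mm, Ī = 37 268 mm⁴.
Bottom flange (beyond web): 42 × 22, A = 924 mm², y = 11 mm, Ī = 37 268 mm⁴.
By symmetry the centroid is at mid-height, ȳ = 150 mm.
Transfer each piece to the centroidal x-axis using Ī + A·d² with d = y − 150:
  web: d = 0 mm → contributes +18 000 000 mm⁴
  top flange (beyond web): d = 139 mm → contributes +17 889 872 mm⁴
  bottom flange (beyond web): d = -139 mm → contributes +17 889 872 mm⁴
Total I = 53 779 744 mm⁴.
For the y-axis: x̄ = 14.87571 mm.
Repeating about the centroidal y-axis gives I_y = 936998.4 mm⁴.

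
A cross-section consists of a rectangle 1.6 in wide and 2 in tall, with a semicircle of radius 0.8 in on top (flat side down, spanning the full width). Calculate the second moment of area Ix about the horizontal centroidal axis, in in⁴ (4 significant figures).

Ix ≈ 2.484 in⁴

Break the section into simple shapes (no overlaps), measuring from the bottom-left corner of the bounding box.
Rectangular body: 1.6 × 2, A = 3.2 in², y = 1 in, Ī = 1.06667 in⁴.
Semicircular cap: semicircle r = 0.8, A = 1.00531 in², y = 2.33953 in, Ī = 0.0449565 in⁴.
Centroid: ȳ = ΣA·y / ΣA = 1.32022 in.
Transfer each piece to the horizontal centroidal axis using Ī + A·d² with d = y − 1.32022:
  rectangular body: d = -0.320224 in → contributes +1.39481 in⁴
  semicircular cap: d = 1.01931 in → contributes +1.08946 in⁴
Total I = 2.48426 in⁴.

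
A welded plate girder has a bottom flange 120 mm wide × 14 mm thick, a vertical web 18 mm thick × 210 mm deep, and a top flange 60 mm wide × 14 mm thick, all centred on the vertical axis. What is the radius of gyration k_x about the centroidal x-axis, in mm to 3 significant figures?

k_x ≈ 83.7 mm

Break the section into simple shapes (no overlaps), measuring from the bottom-left corner of the bounding box.
Bottom plate: 120 × 14, A = 1 680 mm², y = 7 mm, Ī = 27 440 mm⁴.
Web plate: 18 × 210, A = 3 780 mm², y = 119 mm, Ī = 13 891 500 mm⁴.
Top plate: 60 × 14, A = 840 mm², y = 231 mm, Ī = 13 720 mm⁴.
Centroid: ȳ = ΣA·y / ΣA = 104.07 mm.
Transfer each piece to the centroidal x-axis using Ī + A·d² with d = y − 104.07:
  bottom plate: d = -97.067 mm → contributes +15 856 295 mm⁴
  web plate: d = 14.933 mm → contributes +14 734 457 mm⁴
  top plate: d = 126.93 mm → contributes +13 547 860 mm⁴
Total I = 44 138 612 mm⁴.
Radius of gyration: k = √(I/A) = √(44 138 612 / 6 300) = 83.703 mm.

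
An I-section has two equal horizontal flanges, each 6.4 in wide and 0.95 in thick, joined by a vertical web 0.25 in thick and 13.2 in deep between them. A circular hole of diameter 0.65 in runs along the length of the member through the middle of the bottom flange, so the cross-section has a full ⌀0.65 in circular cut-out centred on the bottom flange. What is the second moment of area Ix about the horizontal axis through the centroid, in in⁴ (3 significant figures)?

Split into non-overlapping primitives; take the origin at the lower-left of the bounding box.
Bottom flange: 6.4 × 0.95, A = 6.08 in², y = 0.475 in, Ī = 0.45727 in⁴.
Web: 0.25 × 13.2, A = 3.3 in², y = 7.55 in, Ī = 47.916 in⁴.
Top flange: 6.4 × 0.95, A = 6.08 in², y = 14.625 in, Ī = 0.45727 in⁴.
Hole (subtracted): ⌀0.65, A = 0.33183 in², y = 0.475 in, Ī = 0.0087624 in⁴.
Centroid: ȳ = ΣA·y / ΣA = 7.7052 in.
Transfer each piece to the horizontal axis through the centroid using Ī + A·d² with d = y − 7.7052:
  bottom flange: d = -7.2302 in → contributes +318.29 in⁴
  web: d = -0.15519 in → contributes +47.995 in⁴
  top flange: d = 6.9198 in → contributes +291.59 in⁴
  hole: d = -7.2302 in → contributes −17.355 in⁴
Total I = 640.52 in⁴.

Ix ≈ 641 in⁴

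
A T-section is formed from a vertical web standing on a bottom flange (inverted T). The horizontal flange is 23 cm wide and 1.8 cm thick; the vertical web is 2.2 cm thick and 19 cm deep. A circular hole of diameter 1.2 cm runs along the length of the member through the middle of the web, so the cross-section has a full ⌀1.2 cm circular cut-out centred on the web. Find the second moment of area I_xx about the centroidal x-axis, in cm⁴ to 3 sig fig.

I_xx ≈ 3490 cm⁴

Break the section into simple shapes (no overlaps), measuring from the bottom-left corner of the bounding box.
Flange: 23 × 1.8, A = 41.4 cm², y = 0.9 cm, Ī = 11.178 cm⁴.
Web: 2.2 × 19, A = 41.8 cm², y = 11.3 cm, Ī = 1257.5 cm⁴.
Hole (subtracted): ⌀1.2, A = 1.131 cm², y = 11.3 cm, Ī = 0.10179 cm⁴.
Centroid: ȳ = ΣA·y / ΣA = 6.0537 cm.
Transfer each piece to the centroidal x-axis using Ī + A·d² with d = y − 6.0537:
  flange: d = -5.1537 cm → contributes +1110.8 cm⁴
  web: d = 5.2463 cm → contributes +2 408 cm⁴
  hole: d = 5.2463 cm → contributes −31.231 cm⁴
Total I = 3487.5 cm⁴.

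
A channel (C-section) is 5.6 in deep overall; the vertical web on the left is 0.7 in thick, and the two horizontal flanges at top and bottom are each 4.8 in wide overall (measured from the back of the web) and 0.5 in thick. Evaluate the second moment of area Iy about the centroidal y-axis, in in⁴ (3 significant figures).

Iy ≈ 17.4 in⁴

Break the section into simple shapes (no overlaps), measuring from the bottom-left corner of the bounding box.
Web: 0.7 × 5.6, A = 3.92 in², x = 0.35 in, Ī = 0.16007 in⁴.
Top flange (beyond web): 4.1 × 0.5, A = 2.05 in², x = 2.75 in, Ī = 2.8717 in⁴.
Bottom flange (beyond web): 4.1 × 0.5, A = 2.05 in², x = 2.75 in, Ī = 2.8717 in⁴.
Centroid: x̄ = ΣA·x / ΣA = 1.5769 in.
Transfer each piece to the centroidal y-axis using Ī + A·d² with d = x − 1.5769:
  web: d = -1.2269 in → contributes +6.0611 in⁴
  top flange (beyond web): d = 1.1731 in → contributes +5.6927 in⁴
  bottom flange (beyond web): d = 1.1731 in → contributes +5.6927 in⁴
Total I = 17.446 in⁴.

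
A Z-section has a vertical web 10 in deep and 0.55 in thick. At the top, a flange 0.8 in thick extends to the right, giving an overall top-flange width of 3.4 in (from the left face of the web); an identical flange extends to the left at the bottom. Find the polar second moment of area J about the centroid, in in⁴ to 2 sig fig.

Treat the section as a set of non-overlapping primitives; coordinates are from the bounding-box lower-left.
Web: 0.55 × 10, A = 5.5 in², y = 5 in, Ī = 45.83 in⁴.
Top flange (beyond web): 2.85 × 0.8, A = 2.28 in², y = 9.6 in, Ī = 0.1216 in⁴.
Bottom flange (beyond web): 2.85 × 0.8, A = 2.28 in², y = 0.4 in, Ī = 0.1216 in⁴.
Centroid: ȳ = ΣA·y / ΣA = 5 in.
Transfer each piece to the centroidal x-axis using Ī + A·d² with d = y − 5:
  web: d = 0 in → contributes +45.83 in⁴
  top flange (beyond web): d = 4.6 in → contributes +48.37 in⁴
  bottom flange (beyond web): d = -4.6 in → contributes +48.37 in⁴
Total I = 142.6 in⁴.
For the y-axis: x̄ = 3.125 in.
Repeating about the centroidal y-axis gives I_y = 16.4 in⁴.
Polar second moment: J = I_x + I_y = 159 in⁴.

J ≈ 160 in⁴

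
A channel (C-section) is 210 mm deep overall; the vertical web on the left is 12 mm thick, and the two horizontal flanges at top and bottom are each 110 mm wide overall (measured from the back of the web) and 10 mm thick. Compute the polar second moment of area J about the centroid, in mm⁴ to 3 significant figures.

J ≈ 3.38 × 10⁷ mm⁴

Treat the section as a set of non-overlapping primitives; coordinates are from the bounding-box lower-left.
Web: 12 × 210, A = 2 520 mm², y = 105 mm, Ī = 9 261 000 mm⁴.
Top flange (beyond web): 98 × 10, A = 980 mm², y = 205 mm, Ī = 8166.7 mm⁴.
Bottom flange (beyond web): 98 × 10, A = 980 mm², y = 5 mm, Ī = 8166.7 mm⁴.
By symmetry the centroid is at mid-height, ȳ = 105 mm.
Transfer each piece to the centroidal x-axis using Ī + A·d² with d = y − 105:
  web: d = 0 mm → contributes +9 261 000 mm⁴
  top flange (beyond web): d = 100 mm → contributes +9 808 167 mm⁴
  bottom flange (beyond web): d = -100 mm → contributes +9 808 167 mm⁴
Total I = 28 877 333 mm⁴.
For the y-axis: x̄ = 30.063 mm.
Repeating about the centroidal y-axis gives I_y = 4 933 956 mm⁴.
Polar second moment: J = I_x + I_y = 33 811 289 mm⁴.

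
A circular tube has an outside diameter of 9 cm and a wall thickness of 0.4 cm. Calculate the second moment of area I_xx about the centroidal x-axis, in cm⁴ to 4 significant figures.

Decompose the section into non-overlapping parts with the origin at the bottom-left of its bounding rectangle.
Outer circle: ⌀9, A = 63.6173 cm², y = 4.5 cm, Ī = 322.062 cm⁴.
Bore (subtracted): ⌀8.2, A = 52.8102 cm², y = 4.5 cm, Ī = 221.935 cm⁴.
By symmetry the centroid is at mid-height, ȳ = 4.5 cm.
All pieces are centred on the centroidal x-axis, so I = ΣĪ (holes subtracted) = 100.128 cm⁴.

I_xx ≈ 100.1 cm⁴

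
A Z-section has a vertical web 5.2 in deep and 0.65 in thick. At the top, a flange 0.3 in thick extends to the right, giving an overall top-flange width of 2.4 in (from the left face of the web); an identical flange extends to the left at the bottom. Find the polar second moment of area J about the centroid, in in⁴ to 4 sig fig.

J ≈ 15.83 in⁴

Decompose the section into non-overlapping parts with the origin at the bottom-left of its bounding rectangle.
Web: 0.65 × 5.2, A = 3.38 in², y = 2.6 in, Ī = 7.61627 in⁴.
Top flange (beyond web): 1.75 × 0.3, A = 0.525 in², y = 5.05 in, Ī = 0.0039375 in⁴.
Bottom flange (beyond web): 1.75 × 0.3, A = 0.525 in², y = 0.15 in, Ī = 0.0039375 in⁴.
Centroid: ȳ = ΣA·y / ΣA = 2.6 in.
Transfer each piece to the centroidal x-axis using Ī + A·d² with d = y − 2.6:
  web: d = 0 in → contributes +7.61627 in⁴
  top flange (beyond web): d = 2.45 in → contributes +3.15525 in⁴
  bottom flange (beyond web): d = -2.45 in → contributes +3.15525 in⁴
Total I = 13.9268 in⁴.
For the y-axis: x̄ = 2.075 in.
Repeating about the centroidal y-axis gives I_y = 1.89897 in⁴.
Polar second moment: J = I_x + I_y = 15.8257 in⁴.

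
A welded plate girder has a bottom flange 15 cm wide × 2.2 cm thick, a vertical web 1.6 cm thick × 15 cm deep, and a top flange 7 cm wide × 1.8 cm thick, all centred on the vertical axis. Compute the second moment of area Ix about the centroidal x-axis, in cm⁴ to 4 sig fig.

Decompose the section into non-overlapping parts with the origin at the bottom-left of its bounding rectangle.
Bottom plate: 15 × 2.2, A = 33 cm², y = 1.1 cm, Ī = 13.31 cm⁴.
Web plate: 1.6 × 15, A = 24 cm², y = 9.7 cm, Ī = 450 cm⁴.
Top plate: 7 × 1.8, A = 12.6 cm², y = 18.1 cm, Ī = 3.402 cm⁴.
Centroid: ȳ = ΣA·y / ΣA = 7.1431 cm.
Transfer each piece to the centroidal x-axis using Ī + A·d² with d = y − 7.1431:
  bottom plate: d = -6.0431 cm → contributes +1218.44 cm⁴
  web plate: d = 2.5569 cm → contributes +606.905 cm⁴
  top plate: d = 10.9569 cm → contributes +1516.08 cm⁴
Total I = 3341.42 cm⁴.

Ix ≈ 3341 cm⁴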